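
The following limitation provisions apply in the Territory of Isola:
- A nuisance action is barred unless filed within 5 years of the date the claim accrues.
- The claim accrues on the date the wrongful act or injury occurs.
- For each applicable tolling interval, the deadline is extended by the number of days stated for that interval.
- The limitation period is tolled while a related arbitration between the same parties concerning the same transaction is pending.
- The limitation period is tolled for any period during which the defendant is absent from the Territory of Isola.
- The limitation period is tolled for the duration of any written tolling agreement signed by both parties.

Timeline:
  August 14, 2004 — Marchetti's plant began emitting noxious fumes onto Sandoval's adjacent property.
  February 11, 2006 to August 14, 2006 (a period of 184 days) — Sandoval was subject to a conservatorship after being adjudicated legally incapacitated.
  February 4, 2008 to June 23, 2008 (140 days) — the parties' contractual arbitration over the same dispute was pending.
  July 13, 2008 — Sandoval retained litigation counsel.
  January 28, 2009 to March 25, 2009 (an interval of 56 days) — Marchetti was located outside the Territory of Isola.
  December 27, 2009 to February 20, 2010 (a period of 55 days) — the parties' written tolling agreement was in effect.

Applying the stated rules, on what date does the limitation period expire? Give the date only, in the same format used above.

The limitation period began to run on August 14, 2004.
The untolled deadline — 5 years after August 14, 2004 — is August 14, 2009.
The pending related arbitration from February 4, 2008 to June 23, 2008 tolled the period for 140 days, extending the deadline to January 1, 2010.
Because the defendant's absence from the jurisdiction ran from January 28, 2009 to March 25, 2009, the deadline is extended by 56 days to February 26, 2010.
The written tolling agreement from December 27, 2009 to February 20, 2010 tolled the period for 55 days, extending the deadline to April 22, 2010.
No stated provision tolls the period for the plaintiff's incapacity, so the interval from February 11, 2006 to August 14, 2006 has no effect on the deadline.
None of the other events listed affects the running of the period under the stated rules.

April 22, 2010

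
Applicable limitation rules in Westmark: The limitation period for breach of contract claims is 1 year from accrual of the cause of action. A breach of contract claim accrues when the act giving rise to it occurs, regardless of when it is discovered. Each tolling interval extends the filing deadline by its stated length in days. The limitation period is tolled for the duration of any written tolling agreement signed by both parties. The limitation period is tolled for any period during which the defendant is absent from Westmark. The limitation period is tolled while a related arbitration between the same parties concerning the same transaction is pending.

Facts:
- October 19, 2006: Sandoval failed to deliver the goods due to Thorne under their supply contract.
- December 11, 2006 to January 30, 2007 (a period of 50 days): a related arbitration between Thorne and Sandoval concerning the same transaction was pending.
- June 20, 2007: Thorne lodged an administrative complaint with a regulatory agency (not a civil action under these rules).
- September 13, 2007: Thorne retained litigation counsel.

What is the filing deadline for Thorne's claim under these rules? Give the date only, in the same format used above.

The cause of action accrued on October 19, 2006, the date of the act.
The untolled deadline — 1 year after October 19, 2006 — is October 19, 2007.
The period was tolled for 50 days by the pending related arbitration (December 11, 2006 to January 30, 2007), pushing the deadline to December 8, 2007.
The other events in the timeline have no effect on the limitation period under the stated rules.

December 8, 2007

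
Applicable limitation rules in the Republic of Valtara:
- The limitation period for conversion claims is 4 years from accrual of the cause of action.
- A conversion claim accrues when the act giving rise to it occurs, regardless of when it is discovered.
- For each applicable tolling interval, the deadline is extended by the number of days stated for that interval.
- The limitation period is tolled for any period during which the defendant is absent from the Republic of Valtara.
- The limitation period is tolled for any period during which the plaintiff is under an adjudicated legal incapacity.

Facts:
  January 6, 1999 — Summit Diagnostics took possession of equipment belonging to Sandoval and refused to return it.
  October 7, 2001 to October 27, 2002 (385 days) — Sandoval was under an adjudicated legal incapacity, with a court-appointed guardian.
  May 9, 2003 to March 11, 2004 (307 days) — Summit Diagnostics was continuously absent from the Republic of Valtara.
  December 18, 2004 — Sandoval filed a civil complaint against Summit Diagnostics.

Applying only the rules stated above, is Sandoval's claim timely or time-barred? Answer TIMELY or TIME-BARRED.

TIME-BARRED

The cause of action accrued on January 6, 1999, the date of the act.
4 years from January 6, 1999 is January 6, 2003.
The plaintiff's legal incapacity from October 7, 2001 to October 27, 2002 tolled the period for 385 days, extending the deadline to January 26, 2004.
The period was tolled for 307 days by the defendant's absence from the jurisdiction (May 9, 2003 to March 11, 2004), pushing the deadline to November 28, 2004.
Sandoval filed on December 18, 2004, after the November 28, 2004 deadline, so the action is time-barred.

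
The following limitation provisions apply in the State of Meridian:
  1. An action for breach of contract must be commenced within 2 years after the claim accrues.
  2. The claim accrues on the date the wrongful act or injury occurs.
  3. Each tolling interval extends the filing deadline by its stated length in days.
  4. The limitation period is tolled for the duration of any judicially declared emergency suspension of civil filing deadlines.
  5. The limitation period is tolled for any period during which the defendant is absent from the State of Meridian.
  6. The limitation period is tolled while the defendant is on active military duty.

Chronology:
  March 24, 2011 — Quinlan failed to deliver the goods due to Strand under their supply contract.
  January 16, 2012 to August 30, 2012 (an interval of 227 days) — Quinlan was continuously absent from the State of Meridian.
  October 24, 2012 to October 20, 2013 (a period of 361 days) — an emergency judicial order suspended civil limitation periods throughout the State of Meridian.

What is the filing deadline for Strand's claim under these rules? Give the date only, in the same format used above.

The claim accrued on March 24, 2011, the date of the act.
2 years from March 24, 2011 is March 24, 2013.
Because the defendant's absence from the jurisdiction ran from January 16, 2012 to August 30, 2012, the deadline is extended by 227 days to November 6, 2013.
The period was tolled for 361 days by the emergency suspension of filing deadlines (October 24, 2012 to October 20, 2013), pushing the deadline to November 2, 2014.

November 2, 2014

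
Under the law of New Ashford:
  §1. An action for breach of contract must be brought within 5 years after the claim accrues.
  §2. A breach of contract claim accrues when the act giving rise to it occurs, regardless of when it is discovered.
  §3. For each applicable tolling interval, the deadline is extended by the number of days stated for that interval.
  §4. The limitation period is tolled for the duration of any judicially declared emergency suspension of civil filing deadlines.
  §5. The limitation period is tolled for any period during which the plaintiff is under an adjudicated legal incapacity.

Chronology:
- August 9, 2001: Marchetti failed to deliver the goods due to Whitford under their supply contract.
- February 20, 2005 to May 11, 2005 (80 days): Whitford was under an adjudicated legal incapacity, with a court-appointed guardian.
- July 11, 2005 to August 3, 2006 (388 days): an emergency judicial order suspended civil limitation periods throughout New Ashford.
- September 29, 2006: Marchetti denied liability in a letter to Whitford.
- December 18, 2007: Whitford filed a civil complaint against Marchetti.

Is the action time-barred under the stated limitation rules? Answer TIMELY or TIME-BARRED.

TIME-BARRED

The limitation period began to run on August 9, 2001.
Adding the 5 years base period to August 9, 2001 gives a deadline of August 9, 2006, before any tolling.
The period was tolled for 80 days by the plaintiff's legal incapacity (February 20, 2005 to May 11, 2005), pushing the deadline to October 28, 2006.
The emergency suspension of filing deadlines from July 11, 2005 to August 3, 2006 tolled the period for 388 days, extending the deadline to November 20, 2007.
None of the other events listed affects the running of the period under the stated rules.
Filing on December 18, 2007 missed the November 20, 2007 deadline — the action is time-barred.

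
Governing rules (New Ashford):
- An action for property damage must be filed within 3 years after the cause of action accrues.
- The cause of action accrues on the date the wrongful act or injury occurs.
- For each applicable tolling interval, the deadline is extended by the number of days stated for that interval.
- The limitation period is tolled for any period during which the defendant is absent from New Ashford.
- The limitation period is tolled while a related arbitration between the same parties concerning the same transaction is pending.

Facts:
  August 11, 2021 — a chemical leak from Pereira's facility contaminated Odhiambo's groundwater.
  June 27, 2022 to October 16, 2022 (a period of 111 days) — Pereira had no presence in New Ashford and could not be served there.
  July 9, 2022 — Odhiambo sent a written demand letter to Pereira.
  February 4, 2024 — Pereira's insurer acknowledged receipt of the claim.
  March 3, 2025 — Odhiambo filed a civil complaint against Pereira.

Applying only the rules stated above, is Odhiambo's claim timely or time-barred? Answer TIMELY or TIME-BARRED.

TIME-BARRED

The claim accrued on August 11, 2021, when the wrongful act occurred.
Adding the 3 years base period to August 11, 2021 gives a deadline of August 11, 2024, before any tolling.
The defendant's absence from the jurisdiction from June 27, 2022 to October 16, 2022 tolled the period for 111 days, extending the deadline to November 30, 2024.
None of the other events listed affects the running of the period under the stated rules.
Odhiambo filed on March 3, 2025, after the November 30, 2024 deadline, so the action is time-barred.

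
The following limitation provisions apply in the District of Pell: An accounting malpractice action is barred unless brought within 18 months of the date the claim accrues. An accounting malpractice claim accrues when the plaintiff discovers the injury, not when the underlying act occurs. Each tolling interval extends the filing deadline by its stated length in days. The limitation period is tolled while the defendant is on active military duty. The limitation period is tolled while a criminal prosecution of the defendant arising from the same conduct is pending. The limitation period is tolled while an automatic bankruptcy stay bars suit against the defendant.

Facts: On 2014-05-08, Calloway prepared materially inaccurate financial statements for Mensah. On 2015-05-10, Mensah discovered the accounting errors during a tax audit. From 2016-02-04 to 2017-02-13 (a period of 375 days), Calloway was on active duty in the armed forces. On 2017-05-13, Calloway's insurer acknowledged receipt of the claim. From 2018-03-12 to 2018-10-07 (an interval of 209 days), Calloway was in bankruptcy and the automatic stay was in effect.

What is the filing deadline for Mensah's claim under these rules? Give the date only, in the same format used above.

The claim did not accrue until Mensah discovered the injury on 2015-05-10; the 2014-05-08 act date does not start the clock under the stated rule.
Adding the 18 months base period to 2015-05-10 gives a deadline of 2016-11-10, before any tolling.
Because the defendant's active military service ran from 2016-02-04 to 2017-02-13, the deadline is extended by 375 days to 2017-11-20.
The automatic bankruptcy stay from 2018-03-12 to 2018-10-07 began after the period had already run on 2017-11-20, so it has no tolling effect.
None of the other events listed affects the running of the period under the stated rules.

2017-11-20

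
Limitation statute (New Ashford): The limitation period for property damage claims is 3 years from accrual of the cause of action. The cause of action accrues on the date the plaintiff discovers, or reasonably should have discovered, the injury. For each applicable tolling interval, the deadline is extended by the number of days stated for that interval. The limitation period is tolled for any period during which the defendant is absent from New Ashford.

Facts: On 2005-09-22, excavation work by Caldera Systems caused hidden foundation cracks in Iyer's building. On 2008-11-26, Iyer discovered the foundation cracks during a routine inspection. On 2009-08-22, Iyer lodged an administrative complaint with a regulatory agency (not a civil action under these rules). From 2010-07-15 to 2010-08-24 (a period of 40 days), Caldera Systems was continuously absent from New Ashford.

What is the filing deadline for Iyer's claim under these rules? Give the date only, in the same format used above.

2012-01-05

The claim did not accrue until Iyer discovered the injury on 2008-11-26; the 2005-09-22 act date does not start the clock under the stated rule.
The untolled deadline — 3 years after 2008-11-26 — is 2011-11-26.
The period was tolled for 40 days by the defendant's absence from the jurisdiction (2010-07-15 to 2010-08-24), pushing the deadline to 2012-01-05.
None of the other events listed affects the running of the period under the stated rules.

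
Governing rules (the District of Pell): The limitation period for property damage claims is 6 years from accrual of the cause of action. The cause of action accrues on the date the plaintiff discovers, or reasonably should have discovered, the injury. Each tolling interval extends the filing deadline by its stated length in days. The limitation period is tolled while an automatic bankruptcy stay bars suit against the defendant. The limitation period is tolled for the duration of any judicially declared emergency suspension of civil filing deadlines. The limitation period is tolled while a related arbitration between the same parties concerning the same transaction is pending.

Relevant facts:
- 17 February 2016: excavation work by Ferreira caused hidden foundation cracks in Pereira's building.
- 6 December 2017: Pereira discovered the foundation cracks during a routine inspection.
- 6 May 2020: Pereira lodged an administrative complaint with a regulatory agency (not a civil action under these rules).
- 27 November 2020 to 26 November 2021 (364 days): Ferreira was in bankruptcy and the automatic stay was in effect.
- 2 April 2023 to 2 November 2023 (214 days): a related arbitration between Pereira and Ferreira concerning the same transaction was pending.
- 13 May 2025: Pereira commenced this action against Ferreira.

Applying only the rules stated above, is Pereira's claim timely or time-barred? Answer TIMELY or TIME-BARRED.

TIMELY

The claim did not accrue until Pereira discovered the injury on 6 December 2017; the 17 February 2016 act date does not start the clock under the stated rule.
The untolled deadline — 6 years after 6 December 2017 — is 6 December 2023.
The period was tolled for 364 days by the automatic bankruptcy stay (27 November 2020 to 26 November 2021), pushing the deadline to 4 December 2024.
Because the pending related arbitration ran from 2 April 2023 to 2 November 2023, the deadline is extended by 214 days to 6 July 2025.
The other events in the timeline have no effect on the limitation period under the stated rules.
Pereira filed on 13 May 2025, before the 6 July 2025 deadline, so the action is timely.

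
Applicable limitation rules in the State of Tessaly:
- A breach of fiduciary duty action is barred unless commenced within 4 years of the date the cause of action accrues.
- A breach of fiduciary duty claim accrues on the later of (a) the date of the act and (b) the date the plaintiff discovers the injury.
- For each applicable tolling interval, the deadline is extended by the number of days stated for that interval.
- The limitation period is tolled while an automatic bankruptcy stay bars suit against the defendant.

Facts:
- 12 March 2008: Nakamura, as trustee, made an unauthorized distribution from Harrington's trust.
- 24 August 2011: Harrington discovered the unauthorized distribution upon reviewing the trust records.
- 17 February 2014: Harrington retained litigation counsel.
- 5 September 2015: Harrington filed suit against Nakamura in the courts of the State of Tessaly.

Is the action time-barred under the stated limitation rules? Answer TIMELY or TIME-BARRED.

TIME-BARRED

Taking the later of the act (12 March 2008) and discovery (24 August 2011), the claim accrued on 24 August 2011.
4 years from 24 August 2011 is 24 August 2015.
The other events in the timeline have no effect on the limitation period under the stated rules.
The 5 September 2015 filing falls after the 24 August 2015 deadline; the claim is time-barred.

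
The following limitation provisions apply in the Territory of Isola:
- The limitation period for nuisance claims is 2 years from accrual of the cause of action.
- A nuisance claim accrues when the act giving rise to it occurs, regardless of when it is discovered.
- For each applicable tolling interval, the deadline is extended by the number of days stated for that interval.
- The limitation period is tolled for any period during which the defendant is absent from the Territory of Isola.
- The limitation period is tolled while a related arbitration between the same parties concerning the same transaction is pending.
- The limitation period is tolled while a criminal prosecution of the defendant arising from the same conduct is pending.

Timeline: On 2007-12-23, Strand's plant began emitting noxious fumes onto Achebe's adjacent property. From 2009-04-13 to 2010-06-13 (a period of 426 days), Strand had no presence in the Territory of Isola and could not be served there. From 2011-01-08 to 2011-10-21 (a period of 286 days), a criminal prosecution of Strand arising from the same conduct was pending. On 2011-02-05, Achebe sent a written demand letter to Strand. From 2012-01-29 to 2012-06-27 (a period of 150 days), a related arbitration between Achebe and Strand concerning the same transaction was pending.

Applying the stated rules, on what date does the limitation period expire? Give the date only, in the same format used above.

The limitation period began to run on 2007-12-23.
The untolled deadline — 2 years after 2007-12-23 — is 2009-12-23.
The period was tolled for 426 days by the defendant's absence from the jurisdiction (2009-04-13 to 2010-06-13), pushing the deadline to 2011-02-22.
The period was tolled for 286 days by the pending criminal prosecution (2011-01-08 to 2011-10-21), pushing the deadline to 2011-12-05.
The pending related arbitration starting 2012-01-29 came too late — the period had run on 2011-12-05 — and so does not extend the deadline.
None of the other events listed affects the running of the period under the stated rules.

2011-12-05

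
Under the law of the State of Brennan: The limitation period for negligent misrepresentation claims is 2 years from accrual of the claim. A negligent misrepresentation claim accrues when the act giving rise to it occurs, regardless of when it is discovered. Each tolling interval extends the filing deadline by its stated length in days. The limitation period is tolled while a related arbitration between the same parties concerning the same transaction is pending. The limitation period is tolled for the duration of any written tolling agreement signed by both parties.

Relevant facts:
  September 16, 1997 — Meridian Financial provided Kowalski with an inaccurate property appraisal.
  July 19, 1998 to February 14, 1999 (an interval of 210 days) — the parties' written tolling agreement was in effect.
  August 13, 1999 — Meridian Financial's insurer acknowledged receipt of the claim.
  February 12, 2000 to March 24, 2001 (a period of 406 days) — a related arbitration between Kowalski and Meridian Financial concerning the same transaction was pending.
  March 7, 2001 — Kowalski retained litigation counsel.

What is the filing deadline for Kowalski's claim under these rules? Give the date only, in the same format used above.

May 24, 2001

The claim accrued on September 16, 1997, the date of the act.
The untolled deadline — 2 years after September 16, 1997 — is September 16, 1999.
Because the written tolling agreement ran from July 19, 1998 to February 14, 1999, the deadline is extended by 210 days to April 13, 2000.
Because the pending related arbitration ran from February 12, 2000 to March 24, 2001, the deadline is extended by 406 days to May 24, 2001.
Nothing else in the chronology tolls or restarts the period.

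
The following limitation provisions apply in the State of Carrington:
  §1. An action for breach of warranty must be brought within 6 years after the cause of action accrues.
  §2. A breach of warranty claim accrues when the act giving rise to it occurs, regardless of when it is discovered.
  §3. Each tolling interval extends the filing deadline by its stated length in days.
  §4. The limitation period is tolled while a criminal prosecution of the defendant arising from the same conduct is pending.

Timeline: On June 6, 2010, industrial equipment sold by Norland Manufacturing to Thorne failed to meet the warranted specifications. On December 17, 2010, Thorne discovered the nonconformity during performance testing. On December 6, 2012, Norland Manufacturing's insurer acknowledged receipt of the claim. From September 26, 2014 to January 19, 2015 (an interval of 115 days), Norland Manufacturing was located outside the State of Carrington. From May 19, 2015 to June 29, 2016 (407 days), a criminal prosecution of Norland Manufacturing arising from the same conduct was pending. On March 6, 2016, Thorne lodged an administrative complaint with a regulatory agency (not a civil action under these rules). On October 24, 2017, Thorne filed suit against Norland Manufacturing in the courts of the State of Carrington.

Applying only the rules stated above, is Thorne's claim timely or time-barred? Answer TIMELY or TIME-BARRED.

Accrual is governed by the date of the act, so the period began to run on June 6, 2010; the later discovery on December 17, 2010 is irrelevant under the stated rule.
Adding the 6 years base period to June 6, 2010 gives a deadline of June 6, 2016, before any tolling.
The period was tolled for 407 days by the pending criminal prosecution (May 19, 2015 to June 29, 2016), pushing the deadline to July 18, 2017.
The defendant's absence from the jurisdiction from September 26, 2014 to January 19, 2015 does not toll the period, because no stated rule makes the defendant's absence a tolling event.
The other events in the timeline have no effect on the limitation period under the stated rules.
Filing on October 24, 2017 missed the July 18, 2017 deadline — the action is time-barred.

TIME-BARRED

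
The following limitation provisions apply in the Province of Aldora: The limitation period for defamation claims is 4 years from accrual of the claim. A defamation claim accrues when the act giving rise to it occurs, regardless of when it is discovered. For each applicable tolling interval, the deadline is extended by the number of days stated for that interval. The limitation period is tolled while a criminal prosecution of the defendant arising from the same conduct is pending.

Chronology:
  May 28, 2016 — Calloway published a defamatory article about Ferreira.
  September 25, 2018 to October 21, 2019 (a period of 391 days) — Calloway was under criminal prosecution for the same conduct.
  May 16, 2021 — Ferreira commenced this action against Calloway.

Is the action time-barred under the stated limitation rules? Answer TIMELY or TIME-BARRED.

TIMELY

The claim accrued on May 28, 2016, the date of the act.
The untolled deadline — 4 years after May 28, 2016 — is May 28, 2020.
Because the pending criminal prosecution ran from September 25, 2018 to October 21, 2019, the deadline is extended by 391 days to June 23, 2021.
Ferreira filed on May 16, 2021, before the June 23, 2021 deadline, so the action is timely.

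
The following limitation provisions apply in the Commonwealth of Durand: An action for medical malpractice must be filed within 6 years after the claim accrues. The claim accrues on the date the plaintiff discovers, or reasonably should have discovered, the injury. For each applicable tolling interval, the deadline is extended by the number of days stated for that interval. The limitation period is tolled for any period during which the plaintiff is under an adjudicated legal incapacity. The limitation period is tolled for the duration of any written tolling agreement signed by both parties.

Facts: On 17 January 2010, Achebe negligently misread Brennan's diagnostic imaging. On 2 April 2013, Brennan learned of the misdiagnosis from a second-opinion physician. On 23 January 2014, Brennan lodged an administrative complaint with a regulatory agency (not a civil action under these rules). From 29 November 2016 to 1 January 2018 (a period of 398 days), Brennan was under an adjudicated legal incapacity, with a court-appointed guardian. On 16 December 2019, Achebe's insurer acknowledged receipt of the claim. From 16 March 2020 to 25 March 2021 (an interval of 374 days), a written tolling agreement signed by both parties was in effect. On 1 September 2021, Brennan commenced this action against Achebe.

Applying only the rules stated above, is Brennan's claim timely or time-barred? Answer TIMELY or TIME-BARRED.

TIME-BARRED

Accrual is tied to discovery, so the period began on 2 April 2013 rather than on 17 January 2010 when the act occurred.
6 years from 2 April 2013 is 2 April 2019.
Because the plaintiff's legal incapacity ran from 29 November 2016 to 1 January 2018, the deadline is extended by 398 days to 4 May 2020.
The period was tolled for 374 days by the written tolling agreement (16 March 2020 to 25 March 2021), pushing the deadline to 13 May 2021.
Nothing else in the chronology tolls or restarts the period.
The 1 September 2021 filing falls after the 13 May 2021 deadline; the claim is time-barred.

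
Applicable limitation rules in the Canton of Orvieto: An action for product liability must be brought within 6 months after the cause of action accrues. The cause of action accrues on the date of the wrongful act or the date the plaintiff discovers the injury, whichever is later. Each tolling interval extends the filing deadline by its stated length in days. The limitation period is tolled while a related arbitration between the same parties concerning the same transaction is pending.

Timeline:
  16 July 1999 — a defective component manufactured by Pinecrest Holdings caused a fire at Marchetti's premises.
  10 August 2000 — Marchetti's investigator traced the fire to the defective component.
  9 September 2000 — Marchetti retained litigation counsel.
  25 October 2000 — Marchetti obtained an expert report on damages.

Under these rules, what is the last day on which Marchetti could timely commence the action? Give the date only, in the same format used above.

Taking the later of the act (16 July 1999) and discovery (10 August 2000), the claim accrued on 10 August 2000.
The untolled deadline — 6 months after 10 August 2000 — is 10 February 2001.
None of the other events listed affects the running of the period under the stated rules.

10 February 2001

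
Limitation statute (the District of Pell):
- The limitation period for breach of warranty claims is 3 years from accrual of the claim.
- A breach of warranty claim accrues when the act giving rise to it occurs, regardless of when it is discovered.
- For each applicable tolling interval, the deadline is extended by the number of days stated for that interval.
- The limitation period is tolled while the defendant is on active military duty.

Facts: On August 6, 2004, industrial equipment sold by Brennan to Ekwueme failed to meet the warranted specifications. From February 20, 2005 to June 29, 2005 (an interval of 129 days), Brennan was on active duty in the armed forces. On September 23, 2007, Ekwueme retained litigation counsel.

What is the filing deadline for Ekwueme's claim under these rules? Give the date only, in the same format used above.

The claim accrued on August 6, 2004, when the wrongful act occurred.
3 years from August 6, 2004 is August 6, 2007.
Because the defendant's active military service ran from February 20, 2005 to June 29, 2005, the deadline is extended by 129 days to December 13, 2007.
Nothing else in the chronology tolls or restarts the period.

December 13, 2007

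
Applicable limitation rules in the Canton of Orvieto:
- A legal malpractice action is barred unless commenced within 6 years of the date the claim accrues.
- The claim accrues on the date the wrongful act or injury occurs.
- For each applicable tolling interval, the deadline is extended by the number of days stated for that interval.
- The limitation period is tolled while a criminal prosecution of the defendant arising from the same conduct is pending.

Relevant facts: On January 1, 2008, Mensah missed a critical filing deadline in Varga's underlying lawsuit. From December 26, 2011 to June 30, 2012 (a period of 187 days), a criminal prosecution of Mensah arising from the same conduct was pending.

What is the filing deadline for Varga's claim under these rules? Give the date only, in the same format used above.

The limitation period began to run on January 1, 2008.
6 years from January 1, 2008 is January 1, 2014.
The period was tolled for 187 days by the pending criminal prosecution (December 26, 2011 to June 30, 2012), pushing the deadline to July 7, 2014.

July 7, 2014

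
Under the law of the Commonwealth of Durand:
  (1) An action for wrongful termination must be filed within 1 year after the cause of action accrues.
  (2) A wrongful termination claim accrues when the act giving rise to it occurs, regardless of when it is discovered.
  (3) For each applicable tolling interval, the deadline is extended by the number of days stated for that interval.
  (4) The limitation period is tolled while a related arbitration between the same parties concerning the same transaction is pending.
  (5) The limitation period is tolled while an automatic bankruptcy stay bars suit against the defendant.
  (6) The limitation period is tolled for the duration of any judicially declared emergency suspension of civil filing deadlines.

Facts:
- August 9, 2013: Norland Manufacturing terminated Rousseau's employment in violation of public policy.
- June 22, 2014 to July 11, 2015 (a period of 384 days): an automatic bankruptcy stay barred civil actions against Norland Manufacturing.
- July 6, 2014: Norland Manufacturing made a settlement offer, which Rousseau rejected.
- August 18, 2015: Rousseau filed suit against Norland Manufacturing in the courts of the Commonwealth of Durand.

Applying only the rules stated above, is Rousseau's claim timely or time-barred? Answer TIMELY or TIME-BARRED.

TIMELY

The claim accrued on August 9, 2013, when the wrongful act occurred.
Adding the 1 year base period to August 9, 2013 gives a deadline of August 9, 2014, before any tolling.
Because the automatic bankruptcy stay ran from June 22, 2014 to July 11, 2015, the deadline is extended by 384 days to August 28, 2015.
The other events in the timeline have no effect on the limitation period under the stated rules.
Rousseau filed on August 18, 2015, before the August 28, 2015 deadline, so the action is timely.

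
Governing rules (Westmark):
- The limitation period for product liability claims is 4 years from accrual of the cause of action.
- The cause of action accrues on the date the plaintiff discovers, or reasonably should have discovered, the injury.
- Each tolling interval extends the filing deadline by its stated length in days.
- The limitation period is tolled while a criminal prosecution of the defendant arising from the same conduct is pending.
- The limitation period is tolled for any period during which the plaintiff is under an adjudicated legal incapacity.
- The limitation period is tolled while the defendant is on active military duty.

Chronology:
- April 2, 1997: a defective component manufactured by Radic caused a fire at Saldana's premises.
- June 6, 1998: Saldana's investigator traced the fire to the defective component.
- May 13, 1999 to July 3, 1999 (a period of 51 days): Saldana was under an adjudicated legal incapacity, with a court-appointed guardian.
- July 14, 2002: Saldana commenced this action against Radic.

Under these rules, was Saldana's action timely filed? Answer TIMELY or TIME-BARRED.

Accrual is tied to discovery, so the period began on June 6, 1998 rather than on April 2, 1997 when the act occurred.
Adding the 4 years base period to June 6, 1998 gives a deadline of June 6, 2002, before any tolling.
Because the plaintiff's legal incapacity ran from May 13, 1999 to July 3, 1999, the deadline is extended by 51 days to July 27, 2002.
Saldana filed on July 14, 2002, before the July 27, 2002 deadline, so the action is timely.

TIMELY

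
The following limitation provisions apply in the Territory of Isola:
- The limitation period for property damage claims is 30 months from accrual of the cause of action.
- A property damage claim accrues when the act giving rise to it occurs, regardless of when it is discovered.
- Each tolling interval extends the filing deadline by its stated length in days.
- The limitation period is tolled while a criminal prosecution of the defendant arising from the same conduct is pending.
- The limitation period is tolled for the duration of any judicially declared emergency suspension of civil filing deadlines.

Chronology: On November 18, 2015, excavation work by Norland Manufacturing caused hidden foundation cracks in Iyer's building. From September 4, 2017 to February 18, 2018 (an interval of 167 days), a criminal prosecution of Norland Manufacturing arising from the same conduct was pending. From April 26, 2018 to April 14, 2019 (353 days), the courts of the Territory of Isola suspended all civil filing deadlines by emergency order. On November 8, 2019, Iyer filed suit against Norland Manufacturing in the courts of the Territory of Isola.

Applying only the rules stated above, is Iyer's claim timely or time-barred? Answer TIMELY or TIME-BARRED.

TIME-BARRED

The claim accrued on November 18, 2015, when the wrongful act occurred.
The untolled deadline — 30 months after November 18, 2015 — is May 18, 2018.
The pending criminal prosecution from September 4, 2017 to February 18, 2018 tolled the period for 167 days, extending the deadline to November 1, 2018.
Because the emergency suspension of filing deadlines ran from April 26, 2018 to April 14, 2019, the deadline is extended by 353 days to October 20, 2019.
The November 8, 2019 filing falls after the October 20, 2019 deadline; the claim is time-barred.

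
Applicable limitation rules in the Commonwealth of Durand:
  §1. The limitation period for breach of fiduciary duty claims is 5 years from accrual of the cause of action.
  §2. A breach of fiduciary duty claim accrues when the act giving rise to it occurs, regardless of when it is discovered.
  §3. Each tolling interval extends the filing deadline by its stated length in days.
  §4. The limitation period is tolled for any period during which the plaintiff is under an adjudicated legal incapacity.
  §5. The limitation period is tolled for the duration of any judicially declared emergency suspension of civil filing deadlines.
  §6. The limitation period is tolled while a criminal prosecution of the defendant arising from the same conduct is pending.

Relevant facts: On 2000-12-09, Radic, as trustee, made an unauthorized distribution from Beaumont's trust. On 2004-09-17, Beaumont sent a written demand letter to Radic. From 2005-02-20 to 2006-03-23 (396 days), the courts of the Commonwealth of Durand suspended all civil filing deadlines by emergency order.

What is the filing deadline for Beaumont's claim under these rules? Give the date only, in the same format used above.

The claim accrued on 2000-12-09, when the wrongful act occurred.
5 years from 2000-12-09 is 2005-12-09.
The emergency suspension of filing deadlines from 2005-02-20 to 2006-03-23 tolled the period for 396 days, extending the deadline to 2007-01-09.
Nothing else in the chronology tolls or restarts the period.

2007-01-09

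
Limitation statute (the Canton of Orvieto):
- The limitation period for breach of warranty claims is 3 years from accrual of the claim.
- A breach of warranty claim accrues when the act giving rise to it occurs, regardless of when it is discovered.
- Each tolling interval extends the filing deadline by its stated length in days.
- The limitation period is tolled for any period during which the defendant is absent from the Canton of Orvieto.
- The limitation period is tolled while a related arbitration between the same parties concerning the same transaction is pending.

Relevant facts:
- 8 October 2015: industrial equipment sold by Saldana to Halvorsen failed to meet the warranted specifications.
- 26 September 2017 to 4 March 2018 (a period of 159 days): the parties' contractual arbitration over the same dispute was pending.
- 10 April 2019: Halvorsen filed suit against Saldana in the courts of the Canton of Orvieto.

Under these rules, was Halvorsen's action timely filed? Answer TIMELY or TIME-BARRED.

TIME-BARRED

The limitation period began to run on 8 October 2015.
The untolled deadline — 3 years after 8 October 2015 — is 8 October 2018.
The period was tolled for 159 days by the pending related arbitration (26 September 2017 to 4 March 2018), pushing the deadline to 16 March 2019.
The 10 April 2019 filing falls after the 16 March 2019 deadline; the claim is time-barred.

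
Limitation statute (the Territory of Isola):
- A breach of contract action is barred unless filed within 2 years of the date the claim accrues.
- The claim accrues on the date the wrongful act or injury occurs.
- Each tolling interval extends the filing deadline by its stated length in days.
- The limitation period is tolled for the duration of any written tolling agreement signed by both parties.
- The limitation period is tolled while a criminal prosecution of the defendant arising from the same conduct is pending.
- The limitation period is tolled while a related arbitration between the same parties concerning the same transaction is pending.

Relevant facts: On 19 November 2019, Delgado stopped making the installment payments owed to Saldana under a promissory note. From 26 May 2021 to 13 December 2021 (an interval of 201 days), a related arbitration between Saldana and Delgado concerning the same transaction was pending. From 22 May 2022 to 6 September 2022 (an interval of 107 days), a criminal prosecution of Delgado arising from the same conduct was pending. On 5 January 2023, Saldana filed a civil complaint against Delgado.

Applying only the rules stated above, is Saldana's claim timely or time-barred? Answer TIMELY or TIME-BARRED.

The limitation period began to run on 19 November 2019.
Adding the 2 years base period to 19 November 2019 gives a deadline of 19 November 2021, before any tolling.
Because the pending related arbitration ran from 26 May 2021 to 13 December 2021, the deadline is extended by 201 days to 8 June 2022.
The period was tolled for 107 days by the pending criminal prosecution (22 May 2022 to 6 September 2022), pushing the deadline to 23 September 2022.
Saldana filed on 5 January 2023, after the 23 September 2022 deadline, so the action is time-barred.

TIME-BARRED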